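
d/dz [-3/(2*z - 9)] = 6/(2*z - 9)^2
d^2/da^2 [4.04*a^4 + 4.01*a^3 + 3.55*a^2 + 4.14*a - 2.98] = 48.48*a^2 + 24.06*a + 7.1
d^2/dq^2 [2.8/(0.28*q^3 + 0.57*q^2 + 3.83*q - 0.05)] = (-(4.704*q + 3.192)*(0.28*q^3 + 0.57*q^2 + 3.83*q - 0.05) + 2.8*(0.84*q^2 + 1.14*q + 3.83)*(1.68*q^2 + 2.28*q + 7.66))/(0.28*q^3 + 0.57*q^2 + 3.83*q - 0.05)^3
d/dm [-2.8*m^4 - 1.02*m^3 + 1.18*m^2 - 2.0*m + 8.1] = -11.2*m^3 - 3.06*m^2 + 2.36*m - 2.0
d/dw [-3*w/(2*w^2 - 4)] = 3*(w^2 + 2)/(2*(w^2 - 2)^2)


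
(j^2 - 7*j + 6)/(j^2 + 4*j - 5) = (j - 6)/(j + 5)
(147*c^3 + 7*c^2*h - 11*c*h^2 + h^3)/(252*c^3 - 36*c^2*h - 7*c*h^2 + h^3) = (21*c^2 + 4*c*h - h^2)/(36*c^2 - h^2)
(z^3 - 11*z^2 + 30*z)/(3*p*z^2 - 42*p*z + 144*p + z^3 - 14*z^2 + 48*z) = z*(z - 5)/(3*p*z - 24*p + z^2 - 8*z)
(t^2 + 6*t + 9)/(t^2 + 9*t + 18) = (t + 3)/(t + 6)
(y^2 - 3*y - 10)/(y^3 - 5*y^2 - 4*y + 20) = 1/(y - 2)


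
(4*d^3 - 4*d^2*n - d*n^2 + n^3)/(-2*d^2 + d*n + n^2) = -2*d + n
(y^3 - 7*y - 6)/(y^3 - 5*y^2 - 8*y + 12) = (y^2 - 2*y - 3)/(y^2 - 7*y + 6)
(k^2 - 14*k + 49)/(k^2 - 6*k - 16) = (-k^2 + 14*k - 49)/(-k^2 + 6*k + 16)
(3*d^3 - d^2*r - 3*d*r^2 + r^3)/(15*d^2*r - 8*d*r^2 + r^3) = (-d^2 + r^2)/(r*(-5*d + r))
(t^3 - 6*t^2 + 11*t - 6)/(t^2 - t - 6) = (t^2 - 3*t + 2)/(t + 2)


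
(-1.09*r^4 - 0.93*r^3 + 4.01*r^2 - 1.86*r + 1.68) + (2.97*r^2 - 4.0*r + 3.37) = -1.09*r^4 - 0.93*r^3 + 6.98*r^2 - 5.86*r + 5.05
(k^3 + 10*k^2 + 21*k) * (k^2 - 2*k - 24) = k^5 + 8*k^4 - 23*k^3 - 282*k^2 - 504*k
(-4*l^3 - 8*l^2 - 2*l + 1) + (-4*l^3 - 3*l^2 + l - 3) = -8*l^3 - 11*l^2 - l - 2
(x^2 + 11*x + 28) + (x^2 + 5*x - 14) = 2*x^2 + 16*x + 14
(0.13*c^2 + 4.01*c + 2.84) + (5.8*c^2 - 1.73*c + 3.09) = 5.93*c^2 + 2.28*c + 5.93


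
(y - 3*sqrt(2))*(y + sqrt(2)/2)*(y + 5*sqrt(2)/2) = y^3 - 31*y/2 - 15*sqrt(2)/2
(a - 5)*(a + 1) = a^2 - 4*a - 5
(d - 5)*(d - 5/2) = d^2 - 15*d/2 + 25/2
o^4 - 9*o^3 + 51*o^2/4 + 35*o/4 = o*(o - 7)*(o - 5/2)*(o + 1/2)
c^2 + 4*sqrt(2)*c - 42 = (c - 3*sqrt(2))*(c + 7*sqrt(2))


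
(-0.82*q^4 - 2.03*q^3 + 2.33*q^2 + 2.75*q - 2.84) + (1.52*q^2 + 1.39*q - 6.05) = -0.82*q^4 - 2.03*q^3 + 3.85*q^2 + 4.14*q - 8.89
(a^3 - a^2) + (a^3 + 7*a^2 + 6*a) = 2*a^3 + 6*a^2 + 6*a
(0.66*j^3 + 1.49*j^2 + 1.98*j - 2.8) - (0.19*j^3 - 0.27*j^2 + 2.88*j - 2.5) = 0.47*j^3 + 1.76*j^2 - 0.9*j - 0.3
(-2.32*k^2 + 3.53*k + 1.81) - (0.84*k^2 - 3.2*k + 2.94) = -3.16*k^2 + 6.73*k - 1.13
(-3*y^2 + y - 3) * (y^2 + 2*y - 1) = -3*y^4 - 5*y^3 + 2*y^2 - 7*y + 3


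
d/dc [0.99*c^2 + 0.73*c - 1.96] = 1.98*c + 0.73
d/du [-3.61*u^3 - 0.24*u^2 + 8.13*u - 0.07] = -10.83*u^2 - 0.48*u + 8.13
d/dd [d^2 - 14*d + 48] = 2*d - 14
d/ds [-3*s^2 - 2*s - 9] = -6*s - 2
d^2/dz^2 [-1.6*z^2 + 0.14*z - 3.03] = -3.20000000000000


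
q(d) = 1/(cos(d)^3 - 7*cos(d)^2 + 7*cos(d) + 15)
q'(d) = (3*sin(d)*cos(d)^2 - 14*sin(d)*cos(d) + 7*sin(d))/(cos(d)^3 - 7*cos(d)^2 + 7*cos(d) + 15)^2 = (3*cos(d)^2 - 14*cos(d) + 7)*sin(d)/(cos(d)^3 - 7*cos(d)^2 + 7*cos(d) + 15)^2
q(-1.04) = 0.06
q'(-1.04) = -0.00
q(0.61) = 0.06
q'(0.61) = -0.01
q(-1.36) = 0.06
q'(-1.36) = -0.02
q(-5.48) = 0.06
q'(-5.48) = -0.00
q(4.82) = 0.06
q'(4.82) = -0.02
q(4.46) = 0.08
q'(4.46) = -0.06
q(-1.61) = 0.07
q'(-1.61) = -0.03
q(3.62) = 0.39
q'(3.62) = -1.52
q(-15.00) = 0.19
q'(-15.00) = -0.47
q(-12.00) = 0.06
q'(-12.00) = -0.00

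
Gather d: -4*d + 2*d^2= 2*d^2 - 4*d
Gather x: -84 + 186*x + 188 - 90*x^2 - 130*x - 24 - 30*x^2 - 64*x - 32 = -120*x^2 - 8*x + 48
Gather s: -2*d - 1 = -2*d - 1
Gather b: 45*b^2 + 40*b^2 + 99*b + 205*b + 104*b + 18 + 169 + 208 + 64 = 85*b^2 + 408*b + 459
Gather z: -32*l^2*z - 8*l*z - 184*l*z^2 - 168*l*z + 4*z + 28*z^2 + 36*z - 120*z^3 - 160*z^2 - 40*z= -120*z^3 + z^2*(-184*l - 132) + z*(-32*l^2 - 176*l)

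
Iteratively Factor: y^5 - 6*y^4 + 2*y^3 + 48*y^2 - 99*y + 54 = (y - 3)*(y^4 - 3*y^3 - 7*y^2 + 27*y - 18) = (y - 3)^2*(y^3 - 7*y + 6) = (y - 3)^2*(y - 2)*(y^2 + 2*y - 3) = (y - 3)^2*(y - 2)*(y - 1)*(y + 3)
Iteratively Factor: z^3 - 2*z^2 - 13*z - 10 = (z + 1)*(z^2 - 3*z - 10) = (z - 5)*(z + 1)*(z + 2)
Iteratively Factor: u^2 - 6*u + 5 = (u - 1)*(u - 5)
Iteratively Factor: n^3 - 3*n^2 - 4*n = (n)*(n^2 - 3*n - 4) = n*(n - 4)*(n + 1)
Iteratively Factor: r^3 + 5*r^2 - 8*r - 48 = (r + 4)*(r^2 + r - 12) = (r - 3)*(r + 4)*(r + 4)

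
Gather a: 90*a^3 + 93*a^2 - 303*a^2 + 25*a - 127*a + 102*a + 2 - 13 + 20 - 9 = 90*a^3 - 210*a^2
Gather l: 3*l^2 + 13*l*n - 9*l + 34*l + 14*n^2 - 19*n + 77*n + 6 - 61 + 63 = 3*l^2 + l*(13*n + 25) + 14*n^2 + 58*n + 8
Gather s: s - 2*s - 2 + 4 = 2 - s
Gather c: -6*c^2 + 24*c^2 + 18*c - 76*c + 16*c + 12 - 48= 18*c^2 - 42*c - 36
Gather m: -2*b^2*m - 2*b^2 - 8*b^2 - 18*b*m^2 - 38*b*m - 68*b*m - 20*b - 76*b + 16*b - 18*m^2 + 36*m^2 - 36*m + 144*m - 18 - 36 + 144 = -10*b^2 - 80*b + m^2*(18 - 18*b) + m*(-2*b^2 - 106*b + 108) + 90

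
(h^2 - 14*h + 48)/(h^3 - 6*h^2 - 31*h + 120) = (h - 6)/(h^2 + 2*h - 15)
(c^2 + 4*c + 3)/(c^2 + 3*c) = (c + 1)/c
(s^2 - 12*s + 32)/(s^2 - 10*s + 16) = (s - 4)/(s - 2)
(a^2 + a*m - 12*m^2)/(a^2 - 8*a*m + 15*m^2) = (a + 4*m)/(a - 5*m)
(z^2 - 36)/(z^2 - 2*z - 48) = (z - 6)/(z - 8)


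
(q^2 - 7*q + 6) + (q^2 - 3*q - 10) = 2*q^2 - 10*q - 4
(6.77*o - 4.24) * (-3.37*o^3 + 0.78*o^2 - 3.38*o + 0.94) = -22.8149*o^4 + 19.5694*o^3 - 26.1898*o^2 + 20.695*o - 3.9856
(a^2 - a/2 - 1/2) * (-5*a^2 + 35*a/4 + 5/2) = -5*a^4 + 45*a^3/4 + 5*a^2/8 - 45*a/8 - 5/4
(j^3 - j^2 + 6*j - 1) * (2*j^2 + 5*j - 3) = 2*j^5 + 3*j^4 + 4*j^3 + 31*j^2 - 23*j + 3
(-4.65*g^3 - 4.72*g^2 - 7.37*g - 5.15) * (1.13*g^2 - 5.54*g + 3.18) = -5.2545*g^5 + 20.4274*g^4 + 3.0337*g^3 + 20.0007*g^2 + 5.0944*g - 16.377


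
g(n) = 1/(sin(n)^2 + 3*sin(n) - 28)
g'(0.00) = 0.00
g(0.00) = -0.04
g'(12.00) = 0.00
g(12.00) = -0.03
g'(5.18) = -0.00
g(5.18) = -0.03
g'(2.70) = 0.00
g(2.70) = -0.04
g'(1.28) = -0.00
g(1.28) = -0.04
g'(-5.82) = -0.00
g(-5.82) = -0.04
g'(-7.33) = -0.00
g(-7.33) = -0.03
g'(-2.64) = 0.00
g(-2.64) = -0.03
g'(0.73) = -0.00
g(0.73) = -0.04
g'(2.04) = 0.00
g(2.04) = -0.04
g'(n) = (-2*sin(n)*cos(n) - 3*cos(n))/(sin(n)^2 + 3*sin(n) - 28)^2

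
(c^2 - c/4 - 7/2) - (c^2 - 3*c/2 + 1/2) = 5*c/4 - 4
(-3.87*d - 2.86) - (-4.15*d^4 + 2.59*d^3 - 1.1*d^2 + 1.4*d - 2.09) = 4.15*d^4 - 2.59*d^3 + 1.1*d^2 - 5.27*d - 0.77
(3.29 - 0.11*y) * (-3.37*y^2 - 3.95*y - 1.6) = 0.3707*y^3 - 10.6528*y^2 - 12.8195*y - 5.264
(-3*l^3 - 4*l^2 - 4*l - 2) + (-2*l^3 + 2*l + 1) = -5*l^3 - 4*l^2 - 2*l - 1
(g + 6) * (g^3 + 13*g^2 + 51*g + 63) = g^4 + 19*g^3 + 129*g^2 + 369*g + 378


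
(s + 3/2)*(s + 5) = s^2 + 13*s/2 + 15/2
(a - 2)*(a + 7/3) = a^2 + a/3 - 14/3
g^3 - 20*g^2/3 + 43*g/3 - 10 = (g - 3)*(g - 2)*(g - 5/3)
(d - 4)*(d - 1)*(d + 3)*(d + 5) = d^4 + 3*d^3 - 21*d^2 - 43*d + 60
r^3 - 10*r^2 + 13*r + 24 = (r - 8)*(r - 3)*(r + 1)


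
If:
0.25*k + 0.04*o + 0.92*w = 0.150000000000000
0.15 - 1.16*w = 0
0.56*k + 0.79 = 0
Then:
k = -1.41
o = 9.59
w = 0.13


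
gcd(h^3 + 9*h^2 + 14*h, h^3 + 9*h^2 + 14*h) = h^3 + 9*h^2 + 14*h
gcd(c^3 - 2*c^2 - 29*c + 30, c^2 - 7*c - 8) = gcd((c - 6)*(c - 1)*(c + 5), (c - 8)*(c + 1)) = 1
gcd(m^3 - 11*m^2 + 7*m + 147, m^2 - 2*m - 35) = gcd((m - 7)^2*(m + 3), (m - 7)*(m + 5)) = m - 7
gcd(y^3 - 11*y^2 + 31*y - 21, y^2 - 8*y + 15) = y - 3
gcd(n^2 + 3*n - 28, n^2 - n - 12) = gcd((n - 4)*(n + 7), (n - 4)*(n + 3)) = n - 4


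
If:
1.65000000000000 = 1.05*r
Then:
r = 1.57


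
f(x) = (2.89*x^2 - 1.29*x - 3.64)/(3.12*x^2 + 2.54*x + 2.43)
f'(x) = (-6.24*x - 2.54)*(2.89*x^2 - 1.29*x - 3.64)/(3.12*x^2 + 2.54*x + 2.43)^2 + (5.78*x - 1.29)/(3.12*x^2 + 2.54*x + 2.43)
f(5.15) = 0.68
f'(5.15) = 0.05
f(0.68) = -0.57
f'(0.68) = 1.16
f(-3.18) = 1.15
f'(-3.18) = 0.01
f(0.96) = -0.29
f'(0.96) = 0.87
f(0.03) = -1.47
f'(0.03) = 1.15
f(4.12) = 0.61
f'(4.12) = 0.08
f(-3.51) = 1.14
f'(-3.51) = 0.02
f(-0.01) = -1.51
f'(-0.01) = 0.99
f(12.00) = 0.82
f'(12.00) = 0.01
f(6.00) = 0.71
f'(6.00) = 0.04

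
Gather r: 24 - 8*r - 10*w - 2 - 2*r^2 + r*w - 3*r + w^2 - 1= -2*r^2 + r*(w - 11) + w^2 - 10*w + 21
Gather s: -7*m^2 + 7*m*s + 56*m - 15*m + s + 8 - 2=-7*m^2 + 41*m + s*(7*m + 1) + 6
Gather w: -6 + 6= 0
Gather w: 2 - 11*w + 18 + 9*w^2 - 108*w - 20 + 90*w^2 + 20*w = 99*w^2 - 99*w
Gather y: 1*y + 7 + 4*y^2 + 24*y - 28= 4*y^2 + 25*y - 21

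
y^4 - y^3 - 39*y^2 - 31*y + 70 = (y - 7)*(y - 1)*(y + 2)*(y + 5)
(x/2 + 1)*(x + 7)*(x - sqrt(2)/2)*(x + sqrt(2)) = x^4/2 + sqrt(2)*x^3/4 + 9*x^3/2 + 9*sqrt(2)*x^2/4 + 13*x^2/2 - 9*x/2 + 7*sqrt(2)*x/2 - 7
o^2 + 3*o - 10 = (o - 2)*(o + 5)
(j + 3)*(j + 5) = j^2 + 8*j + 15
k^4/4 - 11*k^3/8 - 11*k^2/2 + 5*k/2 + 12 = (k/2 + 1)^2*(k - 8)*(k - 3/2)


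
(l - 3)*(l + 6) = l^2 + 3*l - 18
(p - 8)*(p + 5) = p^2 - 3*p - 40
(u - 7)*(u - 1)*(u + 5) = u^3 - 3*u^2 - 33*u + 35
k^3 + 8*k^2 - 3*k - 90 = (k - 3)*(k + 5)*(k + 6)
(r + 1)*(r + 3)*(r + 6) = r^3 + 10*r^2 + 27*r + 18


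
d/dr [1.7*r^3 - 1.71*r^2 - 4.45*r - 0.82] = 5.1*r^2 - 3.42*r - 4.45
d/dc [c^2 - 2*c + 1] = 2*c - 2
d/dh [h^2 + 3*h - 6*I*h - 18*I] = 2*h + 3 - 6*I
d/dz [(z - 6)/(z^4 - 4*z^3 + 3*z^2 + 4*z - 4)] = (-3*z^3 + 26*z^2 - 23*z - 10)/(z^7 - 6*z^6 + 10*z^5 + 4*z^4 - 23*z^3 + 10*z^2 + 12*z - 8)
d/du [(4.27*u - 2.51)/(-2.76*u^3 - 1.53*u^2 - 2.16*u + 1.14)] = (23.5704*u^3 - 14.2497*u^2 - 7.6806*u - 0.553800000000001)/(7.6176*u^6 + 8.4456*u^5 + 14.2641*u^4 + 0.316800000000002*u^3 + 1.1772*u^2 - 4.9248*u + 1.2996)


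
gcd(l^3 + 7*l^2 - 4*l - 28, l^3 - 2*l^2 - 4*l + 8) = l^2 - 4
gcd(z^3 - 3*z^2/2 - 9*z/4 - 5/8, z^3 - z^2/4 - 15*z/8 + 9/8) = 1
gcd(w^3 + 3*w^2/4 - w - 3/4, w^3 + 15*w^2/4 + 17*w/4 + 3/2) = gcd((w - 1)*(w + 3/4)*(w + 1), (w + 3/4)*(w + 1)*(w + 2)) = w^2 + 7*w/4 + 3/4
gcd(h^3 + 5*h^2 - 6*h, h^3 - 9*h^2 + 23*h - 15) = h - 1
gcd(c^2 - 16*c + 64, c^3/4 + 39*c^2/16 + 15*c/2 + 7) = 1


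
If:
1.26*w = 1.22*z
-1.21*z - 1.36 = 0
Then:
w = -1.09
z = -1.12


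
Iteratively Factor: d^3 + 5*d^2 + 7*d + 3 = (d + 1)*(d^2 + 4*d + 3) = (d + 1)*(d + 3)*(d + 1)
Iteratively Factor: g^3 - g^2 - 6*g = (g)*(g^2 - g - 6) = g*(g + 2)*(g - 3)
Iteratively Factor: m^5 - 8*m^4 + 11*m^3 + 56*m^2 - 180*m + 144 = (m - 2)*(m^4 - 6*m^3 - m^2 + 54*m - 72) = (m - 2)^2*(m^3 - 4*m^2 - 9*m + 36) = (m - 4)*(m - 2)^2*(m^2 - 9) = (m - 4)*(m - 2)^2*(m + 3)*(m - 3)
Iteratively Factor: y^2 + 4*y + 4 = (y + 2)*(y + 2)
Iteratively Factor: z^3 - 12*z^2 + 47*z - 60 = (z - 5)*(z^2 - 7*z + 12) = (z - 5)*(z - 4)*(z - 3)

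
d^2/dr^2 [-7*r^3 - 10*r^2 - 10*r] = -42*r - 20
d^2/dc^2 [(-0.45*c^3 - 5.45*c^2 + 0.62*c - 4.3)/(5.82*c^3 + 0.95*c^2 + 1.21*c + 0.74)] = (-364.23306*c^6 + 145.019268*c^5 - 1473.7113*c^4 - 47.5550279999999*c^3 - 216.445332*c^2 + 77.36466*c - 13.624596)/(197.137368*c^9 + 96.53634*c^8 + 138.714462*c^7 + 116.194643*c^6 + 53.388021*c^5 + 37.443603*c^4 + 16.436437*c^3 + 4.810962*c^2 + 1.987788*c + 0.405224)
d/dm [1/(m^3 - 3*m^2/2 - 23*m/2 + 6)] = 2*(-6*m^2 + 6*m + 23)/(2*m^3 - 3*m^2 - 23*m + 12)^2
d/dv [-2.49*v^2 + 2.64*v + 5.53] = 2.64 - 4.98*v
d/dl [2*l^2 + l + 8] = 4*l + 1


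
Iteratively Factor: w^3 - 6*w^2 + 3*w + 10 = (w - 2)*(w^2 - 4*w - 5) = (w - 5)*(w - 2)*(w + 1)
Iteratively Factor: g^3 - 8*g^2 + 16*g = (g - 4)*(g^2 - 4*g) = g*(g - 4)*(g - 4)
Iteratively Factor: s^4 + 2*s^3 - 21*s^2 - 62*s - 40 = (s + 2)*(s^3 - 21*s - 20) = (s + 1)*(s + 2)*(s^2 - s - 20) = (s - 5)*(s + 1)*(s + 2)*(s + 4)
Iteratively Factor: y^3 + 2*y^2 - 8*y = (y + 4)*(y^2 - 2*y) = y*(y + 4)*(y - 2)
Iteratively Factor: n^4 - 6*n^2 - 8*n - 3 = (n + 1)*(n^3 - n^2 - 5*n - 3) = (n + 1)^2*(n^2 - 2*n - 3) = (n + 1)^3*(n - 3)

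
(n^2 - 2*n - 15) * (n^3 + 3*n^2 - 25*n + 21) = n^5 + n^4 - 46*n^3 + 26*n^2 + 333*n - 315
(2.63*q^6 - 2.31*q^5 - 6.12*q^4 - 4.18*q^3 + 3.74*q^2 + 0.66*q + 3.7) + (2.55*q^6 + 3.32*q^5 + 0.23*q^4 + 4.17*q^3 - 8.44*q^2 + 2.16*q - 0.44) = 5.18*q^6 + 1.01*q^5 - 5.89*q^4 - 0.00999999999999979*q^3 - 4.7*q^2 + 2.82*q + 3.26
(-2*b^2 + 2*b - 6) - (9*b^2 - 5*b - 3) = -11*b^2 + 7*b - 3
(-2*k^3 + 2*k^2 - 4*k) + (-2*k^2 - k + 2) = -2*k^3 - 5*k + 2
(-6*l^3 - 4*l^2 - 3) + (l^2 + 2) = -6*l^3 - 3*l^2 - 1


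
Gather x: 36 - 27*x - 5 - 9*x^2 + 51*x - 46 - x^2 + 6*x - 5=-10*x^2 + 30*x - 20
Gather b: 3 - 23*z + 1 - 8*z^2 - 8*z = -8*z^2 - 31*z + 4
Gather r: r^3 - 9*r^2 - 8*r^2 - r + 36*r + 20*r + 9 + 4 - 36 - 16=r^3 - 17*r^2 + 55*r - 39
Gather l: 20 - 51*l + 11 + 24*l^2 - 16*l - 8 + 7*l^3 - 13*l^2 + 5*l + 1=7*l^3 + 11*l^2 - 62*l + 24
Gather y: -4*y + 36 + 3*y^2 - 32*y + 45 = 3*y^2 - 36*y + 81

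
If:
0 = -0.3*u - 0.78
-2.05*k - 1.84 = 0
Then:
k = -0.90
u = -2.60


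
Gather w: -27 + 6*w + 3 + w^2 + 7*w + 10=w^2 + 13*w - 14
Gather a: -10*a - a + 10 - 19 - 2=-11*a - 11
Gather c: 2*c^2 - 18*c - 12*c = 2*c^2 - 30*c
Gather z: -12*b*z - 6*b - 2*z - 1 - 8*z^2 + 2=-6*b - 8*z^2 + z*(-12*b - 2) + 1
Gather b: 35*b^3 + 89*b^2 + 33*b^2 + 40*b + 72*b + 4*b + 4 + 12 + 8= 35*b^3 + 122*b^2 + 116*b + 24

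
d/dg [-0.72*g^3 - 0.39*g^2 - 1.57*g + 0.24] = -2.16*g^2 - 0.78*g - 1.57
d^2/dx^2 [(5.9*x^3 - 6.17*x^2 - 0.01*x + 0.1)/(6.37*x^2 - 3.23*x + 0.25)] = (-4.54747350886464e-13*x^5 + 9.09494701772928e-13*x^4 - 150.391552*x^3 + 54.71499*x^2 - 10.03701*x + 0.98068)/(258.474853*x^6 - 393.190161*x^5 + 229.805394*x^4 - 64.560917*x^3 + 9.01905*x^2 - 0.605625*x + 0.015625)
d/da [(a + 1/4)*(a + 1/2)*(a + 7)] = 3*a^2 + 31*a/2 + 43/8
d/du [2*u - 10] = 2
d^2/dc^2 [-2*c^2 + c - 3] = -4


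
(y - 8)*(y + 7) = y^2 - y - 56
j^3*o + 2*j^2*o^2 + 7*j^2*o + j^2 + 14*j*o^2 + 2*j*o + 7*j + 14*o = (j + 7)*(j + 2*o)*(j*o + 1)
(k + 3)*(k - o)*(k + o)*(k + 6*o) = k^4 + 6*k^3*o + 3*k^3 - k^2*o^2 + 18*k^2*o - 6*k*o^3 - 3*k*o^2 - 18*o^3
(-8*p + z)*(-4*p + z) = 32*p^2 - 12*p*z + z^2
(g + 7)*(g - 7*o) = g^2 - 7*g*o + 7*g - 49*o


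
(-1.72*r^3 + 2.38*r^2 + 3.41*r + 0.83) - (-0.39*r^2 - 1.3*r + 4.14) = -1.72*r^3 + 2.77*r^2 + 4.71*r - 3.31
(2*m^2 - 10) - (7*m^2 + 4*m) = -5*m^2 - 4*m - 10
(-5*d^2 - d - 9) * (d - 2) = -5*d^3 + 9*d^2 - 7*d + 18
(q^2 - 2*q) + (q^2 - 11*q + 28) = 2*q^2 - 13*q + 28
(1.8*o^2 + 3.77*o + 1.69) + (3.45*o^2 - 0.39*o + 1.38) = 5.25*o^2 + 3.38*o + 3.07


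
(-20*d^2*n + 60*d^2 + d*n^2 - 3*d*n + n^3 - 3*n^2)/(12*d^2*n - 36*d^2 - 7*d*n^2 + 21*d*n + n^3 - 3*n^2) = (-5*d - n)/(3*d - n)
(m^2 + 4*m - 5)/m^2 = 1 + 4/m - 5/m^2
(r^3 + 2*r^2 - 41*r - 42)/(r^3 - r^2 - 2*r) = (r^2 + r - 42)/(r*(r - 2))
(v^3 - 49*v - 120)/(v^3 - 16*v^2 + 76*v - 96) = (v^2 + 8*v + 15)/(v^2 - 8*v + 12)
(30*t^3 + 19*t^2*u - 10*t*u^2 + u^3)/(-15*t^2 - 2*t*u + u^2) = (-6*t^2 - 5*t*u + u^2)/(3*t + u)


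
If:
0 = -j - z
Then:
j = -z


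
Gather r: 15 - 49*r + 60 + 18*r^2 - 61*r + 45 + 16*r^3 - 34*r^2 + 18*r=16*r^3 - 16*r^2 - 92*r + 120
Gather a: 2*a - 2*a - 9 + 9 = 0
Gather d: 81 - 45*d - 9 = 72 - 45*d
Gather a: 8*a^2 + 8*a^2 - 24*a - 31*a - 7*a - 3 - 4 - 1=16*a^2 - 62*a - 8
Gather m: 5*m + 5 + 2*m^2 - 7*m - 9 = 2*m^2 - 2*m - 4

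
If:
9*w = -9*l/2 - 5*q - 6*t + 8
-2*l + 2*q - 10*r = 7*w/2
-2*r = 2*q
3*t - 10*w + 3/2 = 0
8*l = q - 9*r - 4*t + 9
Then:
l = 1443/899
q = 523/1798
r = -523/1798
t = -419/1798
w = 72/899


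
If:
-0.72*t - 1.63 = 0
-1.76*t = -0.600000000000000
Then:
No Solution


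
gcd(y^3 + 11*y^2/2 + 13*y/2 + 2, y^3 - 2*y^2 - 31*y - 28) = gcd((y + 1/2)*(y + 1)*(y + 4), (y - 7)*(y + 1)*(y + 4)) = y^2 + 5*y + 4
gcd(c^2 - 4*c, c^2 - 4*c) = c^2 - 4*c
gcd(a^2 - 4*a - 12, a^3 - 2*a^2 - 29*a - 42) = a + 2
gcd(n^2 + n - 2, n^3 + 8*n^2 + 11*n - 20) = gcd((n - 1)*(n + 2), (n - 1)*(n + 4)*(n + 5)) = n - 1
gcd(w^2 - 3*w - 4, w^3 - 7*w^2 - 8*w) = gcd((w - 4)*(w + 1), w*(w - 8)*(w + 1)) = w + 1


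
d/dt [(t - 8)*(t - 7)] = 2*t - 15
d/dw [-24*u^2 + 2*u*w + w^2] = 2*u + 2*w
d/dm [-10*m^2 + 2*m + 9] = 2 - 20*m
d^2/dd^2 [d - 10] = 0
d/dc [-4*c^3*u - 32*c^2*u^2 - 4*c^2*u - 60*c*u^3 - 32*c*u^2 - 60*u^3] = 4*u*(-3*c^2 - 16*c*u - 2*c - 15*u^2 - 8*u)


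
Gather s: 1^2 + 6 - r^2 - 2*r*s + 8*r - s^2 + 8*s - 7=-r^2 + 8*r - s^2 + s*(8 - 2*r)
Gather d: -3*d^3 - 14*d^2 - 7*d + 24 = -3*d^3 - 14*d^2 - 7*d + 24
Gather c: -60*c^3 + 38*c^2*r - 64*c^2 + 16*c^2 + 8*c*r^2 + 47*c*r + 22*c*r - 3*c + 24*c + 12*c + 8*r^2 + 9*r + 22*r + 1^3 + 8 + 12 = -60*c^3 + c^2*(38*r - 48) + c*(8*r^2 + 69*r + 33) + 8*r^2 + 31*r + 21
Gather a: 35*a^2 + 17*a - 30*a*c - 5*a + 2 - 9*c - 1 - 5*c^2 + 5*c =35*a^2 + a*(12 - 30*c) - 5*c^2 - 4*c + 1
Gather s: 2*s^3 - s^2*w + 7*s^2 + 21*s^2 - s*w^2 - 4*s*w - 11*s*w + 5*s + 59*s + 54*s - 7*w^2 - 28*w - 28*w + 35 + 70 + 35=2*s^3 + s^2*(28 - w) + s*(-w^2 - 15*w + 118) - 7*w^2 - 56*w + 140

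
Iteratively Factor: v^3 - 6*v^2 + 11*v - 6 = (v - 3)*(v^2 - 3*v + 2) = (v - 3)*(v - 1)*(v - 2)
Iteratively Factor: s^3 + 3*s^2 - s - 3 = (s + 1)*(s^2 + 2*s - 3) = (s + 1)*(s + 3)*(s - 1)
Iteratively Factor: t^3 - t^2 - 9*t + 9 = (t - 1)*(t^2 - 9) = (t - 1)*(t + 3)*(t - 3)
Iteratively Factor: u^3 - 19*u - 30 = (u - 5)*(u^2 + 5*u + 6) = (u - 5)*(u + 3)*(u + 2)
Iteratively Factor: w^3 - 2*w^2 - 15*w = (w)*(w^2 - 2*w - 15) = w*(w - 5)*(w + 3)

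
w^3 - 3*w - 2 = (w - 2)*(w + 1)^2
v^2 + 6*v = v*(v + 6)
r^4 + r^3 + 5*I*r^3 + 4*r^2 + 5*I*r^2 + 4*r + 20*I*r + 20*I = (r + 1)*(r - 2*I)*(r + 2*I)*(r + 5*I)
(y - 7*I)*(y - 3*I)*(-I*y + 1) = -I*y^3 - 9*y^2 + 11*I*y - 21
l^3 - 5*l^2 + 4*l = l*(l - 4)*(l - 1)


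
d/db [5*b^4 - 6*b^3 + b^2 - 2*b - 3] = 20*b^3 - 18*b^2 + 2*b - 2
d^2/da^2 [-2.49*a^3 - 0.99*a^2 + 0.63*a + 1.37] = -14.94*a - 1.98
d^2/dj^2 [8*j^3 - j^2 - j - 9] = 48*j - 2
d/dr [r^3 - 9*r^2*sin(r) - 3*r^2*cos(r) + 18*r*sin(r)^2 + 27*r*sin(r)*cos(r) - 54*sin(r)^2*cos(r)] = 3*r^2*sin(r) - 9*r^2*cos(r) + 3*r^2 - 18*r*sin(r) + 18*r*sin(2*r) - 6*r*cos(r) + 27*r*cos(2*r) + 27*sin(r)/2 + 27*sin(2*r)/2 - 81*sin(3*r)/2 - 9*cos(2*r) + 9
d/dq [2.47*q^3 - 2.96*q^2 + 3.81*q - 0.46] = 7.41*q^2 - 5.92*q + 3.81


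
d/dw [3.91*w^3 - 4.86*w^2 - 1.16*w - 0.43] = 11.73*w^2 - 9.72*w - 1.16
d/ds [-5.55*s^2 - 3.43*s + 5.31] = -11.1*s - 3.43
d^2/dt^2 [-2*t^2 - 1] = -4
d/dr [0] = 0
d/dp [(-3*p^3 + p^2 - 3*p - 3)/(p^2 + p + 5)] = (-3*p^4 - 6*p^3 - 41*p^2 + 16*p - 12)/(p^4 + 2*p^3 + 11*p^2 + 10*p + 25)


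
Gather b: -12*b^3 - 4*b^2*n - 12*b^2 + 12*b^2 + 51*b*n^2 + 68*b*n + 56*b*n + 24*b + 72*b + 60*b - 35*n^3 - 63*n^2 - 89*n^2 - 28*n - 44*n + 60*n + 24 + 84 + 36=-12*b^3 - 4*b^2*n + b*(51*n^2 + 124*n + 156) - 35*n^3 - 152*n^2 - 12*n + 144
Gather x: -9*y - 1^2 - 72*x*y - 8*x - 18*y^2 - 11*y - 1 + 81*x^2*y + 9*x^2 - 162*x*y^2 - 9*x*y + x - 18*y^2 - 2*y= x^2*(81*y + 9) + x*(-162*y^2 - 81*y - 7) - 36*y^2 - 22*y - 2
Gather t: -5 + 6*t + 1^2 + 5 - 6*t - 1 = 0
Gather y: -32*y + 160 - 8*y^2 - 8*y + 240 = -8*y^2 - 40*y + 400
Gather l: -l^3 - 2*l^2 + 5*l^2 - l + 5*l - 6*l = -l^3 + 3*l^2 - 2*l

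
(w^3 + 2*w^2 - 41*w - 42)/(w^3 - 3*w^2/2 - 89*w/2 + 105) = 2*(w + 1)/(2*w - 5)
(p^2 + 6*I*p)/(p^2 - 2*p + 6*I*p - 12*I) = p/(p - 2)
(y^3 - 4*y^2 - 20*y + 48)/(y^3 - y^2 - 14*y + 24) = (y - 6)/(y - 3)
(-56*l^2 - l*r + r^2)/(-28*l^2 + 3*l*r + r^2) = (-8*l + r)/(-4*l + r)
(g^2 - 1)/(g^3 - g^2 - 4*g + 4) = (g + 1)/(g^2 - 4)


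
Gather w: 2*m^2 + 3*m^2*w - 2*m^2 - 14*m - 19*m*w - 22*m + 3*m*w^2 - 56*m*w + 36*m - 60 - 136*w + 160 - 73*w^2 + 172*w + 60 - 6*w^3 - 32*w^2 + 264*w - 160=-6*w^3 + w^2*(3*m - 105) + w*(3*m^2 - 75*m + 300)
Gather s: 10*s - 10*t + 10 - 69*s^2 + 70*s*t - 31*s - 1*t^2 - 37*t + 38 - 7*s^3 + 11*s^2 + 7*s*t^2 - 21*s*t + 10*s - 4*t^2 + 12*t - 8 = -7*s^3 - 58*s^2 + s*(7*t^2 + 49*t - 11) - 5*t^2 - 35*t + 40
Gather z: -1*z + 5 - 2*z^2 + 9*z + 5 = -2*z^2 + 8*z + 10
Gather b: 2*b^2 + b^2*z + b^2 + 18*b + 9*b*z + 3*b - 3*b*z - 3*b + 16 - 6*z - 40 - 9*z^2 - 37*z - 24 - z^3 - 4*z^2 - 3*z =b^2*(z + 3) + b*(6*z + 18) - z^3 - 13*z^2 - 46*z - 48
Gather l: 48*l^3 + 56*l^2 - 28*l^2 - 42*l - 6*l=48*l^3 + 28*l^2 - 48*l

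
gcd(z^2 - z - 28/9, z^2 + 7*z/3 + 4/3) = z + 4/3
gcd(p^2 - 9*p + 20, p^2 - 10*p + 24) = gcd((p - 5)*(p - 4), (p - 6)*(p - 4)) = p - 4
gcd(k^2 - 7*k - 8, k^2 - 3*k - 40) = k - 8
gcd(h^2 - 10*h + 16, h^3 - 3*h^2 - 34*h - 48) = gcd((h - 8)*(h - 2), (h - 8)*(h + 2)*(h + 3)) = h - 8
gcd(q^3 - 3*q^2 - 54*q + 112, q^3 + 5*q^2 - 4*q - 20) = q - 2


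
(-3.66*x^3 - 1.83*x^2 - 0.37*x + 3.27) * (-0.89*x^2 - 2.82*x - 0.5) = 3.2574*x^5 + 11.9499*x^4 + 7.3199*x^3 - 0.9519*x^2 - 9.0364*x - 1.635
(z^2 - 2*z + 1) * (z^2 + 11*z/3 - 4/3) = z^4 + 5*z^3/3 - 23*z^2/3 + 19*z/3 - 4/3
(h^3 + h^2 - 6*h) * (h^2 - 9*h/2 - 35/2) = h^5 - 7*h^4/2 - 28*h^3 + 19*h^2/2 + 105*h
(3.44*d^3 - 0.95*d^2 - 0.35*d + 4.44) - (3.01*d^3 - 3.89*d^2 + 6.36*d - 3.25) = 0.43*d^3 + 2.94*d^2 - 6.71*d + 7.69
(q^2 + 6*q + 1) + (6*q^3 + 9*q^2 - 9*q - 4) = 6*q^3 + 10*q^2 - 3*q - 3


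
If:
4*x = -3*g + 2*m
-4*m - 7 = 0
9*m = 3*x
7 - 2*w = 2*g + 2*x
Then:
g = 35/6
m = -7/4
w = 35/12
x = -21/4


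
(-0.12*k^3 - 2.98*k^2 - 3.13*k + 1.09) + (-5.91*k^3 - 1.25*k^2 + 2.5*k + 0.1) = -6.03*k^3 - 4.23*k^2 - 0.63*k + 1.19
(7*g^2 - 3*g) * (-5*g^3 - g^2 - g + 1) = -35*g^5 + 8*g^4 - 4*g^3 + 10*g^2 - 3*g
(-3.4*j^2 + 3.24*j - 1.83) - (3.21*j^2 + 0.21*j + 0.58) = -6.61*j^2 + 3.03*j - 2.41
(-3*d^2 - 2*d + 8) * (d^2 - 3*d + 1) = -3*d^4 + 7*d^3 + 11*d^2 - 26*d + 8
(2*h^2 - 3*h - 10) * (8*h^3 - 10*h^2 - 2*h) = 16*h^5 - 44*h^4 - 54*h^3 + 106*h^2 + 20*h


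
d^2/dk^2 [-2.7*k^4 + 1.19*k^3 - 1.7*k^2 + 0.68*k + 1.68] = -32.4*k^2 + 7.14*k - 3.4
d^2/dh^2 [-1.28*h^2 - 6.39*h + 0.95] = -2.56000000000000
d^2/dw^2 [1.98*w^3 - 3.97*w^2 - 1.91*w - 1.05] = 11.88*w - 7.94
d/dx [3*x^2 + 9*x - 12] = 6*x + 9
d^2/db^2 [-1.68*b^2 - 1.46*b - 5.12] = -3.36000000000000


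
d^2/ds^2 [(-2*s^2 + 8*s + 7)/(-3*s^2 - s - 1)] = 6*(-26*s^3 - 69*s^2 + 3*s + 8)/(27*s^6 + 27*s^5 + 36*s^4 + 19*s^3 + 12*s^2 + 3*s + 1)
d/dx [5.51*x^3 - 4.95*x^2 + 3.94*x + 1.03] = 16.53*x^2 - 9.9*x + 3.94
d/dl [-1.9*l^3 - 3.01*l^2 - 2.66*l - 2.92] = -5.7*l^2 - 6.02*l - 2.66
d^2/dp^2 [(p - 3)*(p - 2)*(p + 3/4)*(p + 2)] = 12*p^2 - 27*p/2 - 25/2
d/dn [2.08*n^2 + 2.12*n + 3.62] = 4.16*n + 2.12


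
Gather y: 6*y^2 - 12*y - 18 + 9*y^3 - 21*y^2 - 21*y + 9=9*y^3 - 15*y^2 - 33*y - 9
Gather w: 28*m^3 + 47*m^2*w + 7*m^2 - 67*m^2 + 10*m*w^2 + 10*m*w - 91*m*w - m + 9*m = 28*m^3 - 60*m^2 + 10*m*w^2 + 8*m + w*(47*m^2 - 81*m)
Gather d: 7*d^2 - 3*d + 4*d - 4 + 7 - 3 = 7*d^2 + d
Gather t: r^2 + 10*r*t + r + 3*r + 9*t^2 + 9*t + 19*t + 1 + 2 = r^2 + 4*r + 9*t^2 + t*(10*r + 28) + 3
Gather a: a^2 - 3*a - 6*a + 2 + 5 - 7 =a^2 - 9*a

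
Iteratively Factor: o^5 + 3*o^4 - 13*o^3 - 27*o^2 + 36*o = (o)*(o^4 + 3*o^3 - 13*o^2 - 27*o + 36) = o*(o + 3)*(o^3 - 13*o + 12) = o*(o - 1)*(o + 3)*(o^2 + o - 12) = o*(o - 1)*(o + 3)*(o + 4)*(o - 3)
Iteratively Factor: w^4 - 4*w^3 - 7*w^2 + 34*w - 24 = (w - 4)*(w^3 - 7*w + 6) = (w - 4)*(w - 1)*(w^2 + w - 6) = (w - 4)*(w - 1)*(w + 3)*(w - 2)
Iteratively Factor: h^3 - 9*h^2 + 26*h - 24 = (h - 3)*(h^2 - 6*h + 8) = (h - 3)*(h - 2)*(h - 4)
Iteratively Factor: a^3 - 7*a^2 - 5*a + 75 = (a - 5)*(a^2 - 2*a - 15) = (a - 5)^2*(a + 3)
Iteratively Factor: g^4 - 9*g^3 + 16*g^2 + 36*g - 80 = (g - 4)*(g^3 - 5*g^2 - 4*g + 20) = (g - 5)*(g - 4)*(g^2 - 4) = (g - 5)*(g - 4)*(g + 2)*(g - 2)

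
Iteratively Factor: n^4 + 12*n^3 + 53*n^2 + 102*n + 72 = (n + 4)*(n^3 + 8*n^2 + 21*n + 18) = (n + 2)*(n + 4)*(n^2 + 6*n + 9) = (n + 2)*(n + 3)*(n + 4)*(n + 3)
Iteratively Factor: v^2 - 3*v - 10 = (v + 2)*(v - 5)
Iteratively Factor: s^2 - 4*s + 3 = (s - 1)*(s - 3)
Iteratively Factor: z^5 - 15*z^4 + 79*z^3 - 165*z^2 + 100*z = (z - 5)*(z^4 - 10*z^3 + 29*z^2 - 20*z) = (z - 5)*(z - 1)*(z^3 - 9*z^2 + 20*z) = (z - 5)*(z - 4)*(z - 1)*(z^2 - 5*z) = z*(z - 5)*(z - 4)*(z - 1)*(z - 5)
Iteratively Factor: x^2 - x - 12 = (x - 4)*(x + 3)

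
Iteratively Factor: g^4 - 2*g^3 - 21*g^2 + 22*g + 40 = (g + 4)*(g^3 - 6*g^2 + 3*g + 10) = (g - 2)*(g + 4)*(g^2 - 4*g - 5) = (g - 5)*(g - 2)*(g + 4)*(g + 1)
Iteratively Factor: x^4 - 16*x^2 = (x)*(x^3 - 16*x) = x^2*(x^2 - 16) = x^2*(x - 4)*(x + 4)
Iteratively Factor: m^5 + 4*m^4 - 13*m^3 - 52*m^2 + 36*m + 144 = (m + 2)*(m^4 + 2*m^3 - 17*m^2 - 18*m + 72) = (m - 3)*(m + 2)*(m^3 + 5*m^2 - 2*m - 24) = (m - 3)*(m + 2)*(m + 3)*(m^2 + 2*m - 8) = (m - 3)*(m + 2)*(m + 3)*(m + 4)*(m - 2)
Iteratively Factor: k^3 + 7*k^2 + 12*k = (k + 4)*(k^2 + 3*k) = (k + 3)*(k + 4)*(k)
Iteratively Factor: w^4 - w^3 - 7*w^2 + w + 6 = (w - 1)*(w^3 - 7*w - 6) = (w - 1)*(w + 2)*(w^2 - 2*w - 3) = (w - 3)*(w - 1)*(w + 2)*(w + 1)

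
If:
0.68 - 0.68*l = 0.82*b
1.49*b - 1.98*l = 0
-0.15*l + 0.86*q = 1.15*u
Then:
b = 0.51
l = 0.38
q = 1.33720930232558*u + 0.067020983856401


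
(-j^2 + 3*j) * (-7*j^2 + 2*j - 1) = 7*j^4 - 23*j^3 + 7*j^2 - 3*j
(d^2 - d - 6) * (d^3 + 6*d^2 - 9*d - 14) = d^5 + 5*d^4 - 21*d^3 - 41*d^2 + 68*d + 84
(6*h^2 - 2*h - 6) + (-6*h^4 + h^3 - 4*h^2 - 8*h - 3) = -6*h^4 + h^3 + 2*h^2 - 10*h - 9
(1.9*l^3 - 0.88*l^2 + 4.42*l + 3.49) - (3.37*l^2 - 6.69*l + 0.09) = 1.9*l^3 - 4.25*l^2 + 11.11*l + 3.4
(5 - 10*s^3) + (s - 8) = -10*s^3 + s - 3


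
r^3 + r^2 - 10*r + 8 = (r - 2)*(r - 1)*(r + 4)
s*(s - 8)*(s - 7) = s^3 - 15*s^2 + 56*s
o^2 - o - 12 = (o - 4)*(o + 3)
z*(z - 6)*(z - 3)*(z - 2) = z^4 - 11*z^3 + 36*z^2 - 36*z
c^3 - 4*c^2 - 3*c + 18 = (c - 3)^2*(c + 2)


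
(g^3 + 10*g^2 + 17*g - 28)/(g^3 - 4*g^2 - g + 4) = (g^2 + 11*g + 28)/(g^2 - 3*g - 4)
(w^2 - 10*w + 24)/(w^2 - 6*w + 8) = (w - 6)/(w - 2)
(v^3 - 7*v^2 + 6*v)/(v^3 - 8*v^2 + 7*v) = (v - 6)/(v - 7)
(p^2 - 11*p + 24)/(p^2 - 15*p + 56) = (p - 3)/(p - 7)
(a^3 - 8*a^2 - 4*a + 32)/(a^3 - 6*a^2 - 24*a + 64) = (a + 2)/(a + 4)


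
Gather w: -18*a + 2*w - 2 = -18*a + 2*w - 2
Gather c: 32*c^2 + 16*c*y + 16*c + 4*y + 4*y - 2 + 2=32*c^2 + c*(16*y + 16) + 8*y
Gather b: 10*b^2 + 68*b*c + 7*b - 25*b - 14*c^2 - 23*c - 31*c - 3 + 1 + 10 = 10*b^2 + b*(68*c - 18) - 14*c^2 - 54*c + 8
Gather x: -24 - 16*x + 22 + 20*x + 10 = 4*x + 8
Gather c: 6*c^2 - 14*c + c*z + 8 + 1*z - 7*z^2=6*c^2 + c*(z - 14) - 7*z^2 + z + 8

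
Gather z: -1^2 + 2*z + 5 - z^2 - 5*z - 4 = -z^2 - 3*z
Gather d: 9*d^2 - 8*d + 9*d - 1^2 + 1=9*d^2 + d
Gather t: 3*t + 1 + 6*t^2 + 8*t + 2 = 6*t^2 + 11*t + 3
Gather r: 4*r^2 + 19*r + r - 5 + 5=4*r^2 + 20*r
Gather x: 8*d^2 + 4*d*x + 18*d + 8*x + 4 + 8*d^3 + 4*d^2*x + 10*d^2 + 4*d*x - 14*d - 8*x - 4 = 8*d^3 + 18*d^2 + 4*d + x*(4*d^2 + 8*d)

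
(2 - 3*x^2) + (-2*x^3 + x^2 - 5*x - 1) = -2*x^3 - 2*x^2 - 5*x + 1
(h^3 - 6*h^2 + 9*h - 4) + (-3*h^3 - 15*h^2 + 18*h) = -2*h^3 - 21*h^2 + 27*h - 4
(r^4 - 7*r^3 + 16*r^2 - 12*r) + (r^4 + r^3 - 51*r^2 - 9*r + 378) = 2*r^4 - 6*r^3 - 35*r^2 - 21*r + 378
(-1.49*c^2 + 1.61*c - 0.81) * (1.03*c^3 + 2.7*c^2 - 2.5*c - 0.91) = -1.5347*c^5 - 2.3647*c^4 + 7.2377*c^3 - 4.8561*c^2 + 0.5599*c + 0.7371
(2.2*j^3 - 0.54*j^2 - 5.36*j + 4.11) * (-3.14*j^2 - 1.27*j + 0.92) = -6.908*j^5 - 1.0984*j^4 + 19.5402*j^3 - 6.595*j^2 - 10.1509*j + 3.7812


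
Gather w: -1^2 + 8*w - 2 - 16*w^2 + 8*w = -16*w^2 + 16*w - 3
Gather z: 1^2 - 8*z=1 - 8*z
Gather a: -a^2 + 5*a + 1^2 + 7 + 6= -a^2 + 5*a + 14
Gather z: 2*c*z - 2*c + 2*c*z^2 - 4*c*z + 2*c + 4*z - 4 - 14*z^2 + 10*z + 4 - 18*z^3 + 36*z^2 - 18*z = -18*z^3 + z^2*(2*c + 22) + z*(-2*c - 4)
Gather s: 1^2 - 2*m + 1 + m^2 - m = m^2 - 3*m + 2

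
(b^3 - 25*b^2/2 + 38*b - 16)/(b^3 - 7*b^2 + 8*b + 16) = (b^2 - 17*b/2 + 4)/(b^2 - 3*b - 4)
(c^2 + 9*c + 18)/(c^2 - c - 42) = (c + 3)/(c - 7)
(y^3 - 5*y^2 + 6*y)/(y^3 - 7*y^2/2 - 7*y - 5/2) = 2*y*(-y^2 + 5*y - 6)/(-2*y^3 + 7*y^2 + 14*y + 5)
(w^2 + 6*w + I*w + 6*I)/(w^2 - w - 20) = (w^2 + w*(6 + I) + 6*I)/(w^2 - w - 20)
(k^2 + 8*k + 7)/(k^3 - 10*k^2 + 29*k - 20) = (k^2 + 8*k + 7)/(k^3 - 10*k^2 + 29*k - 20)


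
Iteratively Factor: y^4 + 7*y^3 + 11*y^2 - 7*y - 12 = (y + 1)*(y^3 + 6*y^2 + 5*y - 12) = (y + 1)*(y + 3)*(y^2 + 3*y - 4) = (y - 1)*(y + 1)*(y + 3)*(y + 4)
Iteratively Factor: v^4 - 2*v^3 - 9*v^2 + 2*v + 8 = (v - 4)*(v^3 + 2*v^2 - v - 2) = (v - 4)*(v + 2)*(v^2 - 1) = (v - 4)*(v - 1)*(v + 2)*(v + 1)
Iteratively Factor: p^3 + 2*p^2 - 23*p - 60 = (p - 5)*(p^2 + 7*p + 12) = (p - 5)*(p + 4)*(p + 3)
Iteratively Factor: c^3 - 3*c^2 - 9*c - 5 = (c + 1)*(c^2 - 4*c - 5) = (c - 5)*(c + 1)*(c + 1)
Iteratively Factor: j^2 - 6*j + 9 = (j - 3)*(j - 3)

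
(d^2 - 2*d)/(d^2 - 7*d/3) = 3*(d - 2)/(3*d - 7)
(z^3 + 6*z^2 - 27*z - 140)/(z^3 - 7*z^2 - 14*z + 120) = (z + 7)/(z - 6)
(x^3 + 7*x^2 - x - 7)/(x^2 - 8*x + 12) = (x^3 + 7*x^2 - x - 7)/(x^2 - 8*x + 12)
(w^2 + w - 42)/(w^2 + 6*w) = (w^2 + w - 42)/(w*(w + 6))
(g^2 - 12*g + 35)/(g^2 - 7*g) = (g - 5)/g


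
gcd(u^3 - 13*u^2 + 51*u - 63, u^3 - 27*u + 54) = u^2 - 6*u + 9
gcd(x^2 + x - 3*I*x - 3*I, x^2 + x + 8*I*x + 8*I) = x + 1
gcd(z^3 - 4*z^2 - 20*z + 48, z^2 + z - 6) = z - 2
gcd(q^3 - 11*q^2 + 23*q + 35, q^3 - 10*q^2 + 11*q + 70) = q^2 - 12*q + 35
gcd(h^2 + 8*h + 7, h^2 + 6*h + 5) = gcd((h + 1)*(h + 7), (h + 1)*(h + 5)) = h + 1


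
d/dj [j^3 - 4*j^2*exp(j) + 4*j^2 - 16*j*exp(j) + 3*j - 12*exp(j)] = -4*j^2*exp(j) + 3*j^2 - 24*j*exp(j) + 8*j - 28*exp(j) + 3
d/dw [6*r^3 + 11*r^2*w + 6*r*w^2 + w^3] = 11*r^2 + 12*r*w + 3*w^2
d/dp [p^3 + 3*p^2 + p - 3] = 3*p^2 + 6*p + 1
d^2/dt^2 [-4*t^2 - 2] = -8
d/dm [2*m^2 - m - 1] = 4*m - 1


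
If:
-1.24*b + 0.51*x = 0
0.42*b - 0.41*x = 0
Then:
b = 0.00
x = 0.00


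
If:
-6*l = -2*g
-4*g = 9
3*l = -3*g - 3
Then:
No Solution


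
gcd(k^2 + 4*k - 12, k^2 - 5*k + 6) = k - 2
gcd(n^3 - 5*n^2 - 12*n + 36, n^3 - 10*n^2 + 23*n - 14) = n - 2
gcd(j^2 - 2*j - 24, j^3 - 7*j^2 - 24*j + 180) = j - 6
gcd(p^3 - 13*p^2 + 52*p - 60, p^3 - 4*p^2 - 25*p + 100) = p - 5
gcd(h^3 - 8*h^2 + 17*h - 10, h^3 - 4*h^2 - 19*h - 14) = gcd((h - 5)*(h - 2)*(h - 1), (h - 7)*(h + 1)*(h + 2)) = 1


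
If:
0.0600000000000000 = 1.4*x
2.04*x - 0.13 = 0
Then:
No Solution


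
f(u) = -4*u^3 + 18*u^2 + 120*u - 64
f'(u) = -12*u^2 + 36*u + 120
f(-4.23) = 53.22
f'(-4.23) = -246.99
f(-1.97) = -199.96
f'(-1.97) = 2.51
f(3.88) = 438.93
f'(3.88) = 79.03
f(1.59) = 156.23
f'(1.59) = 146.90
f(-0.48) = -117.01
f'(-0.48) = 99.96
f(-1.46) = -188.38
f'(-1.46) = 41.86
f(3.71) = 424.69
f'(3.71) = 88.39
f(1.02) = 72.88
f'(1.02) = 144.24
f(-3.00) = -154.00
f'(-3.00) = -96.00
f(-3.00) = -154.00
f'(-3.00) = -96.00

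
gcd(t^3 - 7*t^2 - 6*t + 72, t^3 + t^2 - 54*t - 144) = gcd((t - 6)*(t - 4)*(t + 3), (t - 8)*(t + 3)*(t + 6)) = t + 3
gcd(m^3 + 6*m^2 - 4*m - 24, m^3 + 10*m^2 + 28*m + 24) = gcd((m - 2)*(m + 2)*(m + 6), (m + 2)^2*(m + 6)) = m^2 + 8*m + 12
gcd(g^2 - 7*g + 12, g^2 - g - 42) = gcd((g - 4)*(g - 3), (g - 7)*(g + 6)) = 1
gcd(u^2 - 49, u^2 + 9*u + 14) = u + 7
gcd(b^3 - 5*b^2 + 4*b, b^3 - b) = b^2 - b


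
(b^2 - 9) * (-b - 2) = -b^3 - 2*b^2 + 9*b + 18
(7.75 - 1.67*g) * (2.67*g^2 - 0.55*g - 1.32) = -4.4589*g^3 + 21.611*g^2 - 2.0581*g - 10.23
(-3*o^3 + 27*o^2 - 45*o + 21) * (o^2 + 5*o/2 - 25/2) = -3*o^5 + 39*o^4/2 + 60*o^3 - 429*o^2 + 615*o - 525/2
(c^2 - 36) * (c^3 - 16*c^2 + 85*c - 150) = c^5 - 16*c^4 + 49*c^3 + 426*c^2 - 3060*c + 5400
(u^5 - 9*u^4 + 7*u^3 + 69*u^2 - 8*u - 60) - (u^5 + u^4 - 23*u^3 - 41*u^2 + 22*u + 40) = -10*u^4 + 30*u^3 + 110*u^2 - 30*u - 100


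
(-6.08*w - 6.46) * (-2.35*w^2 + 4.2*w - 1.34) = 14.288*w^3 - 10.355*w^2 - 18.9848*w + 8.6564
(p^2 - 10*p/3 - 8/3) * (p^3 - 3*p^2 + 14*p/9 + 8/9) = p^5 - 19*p^4/3 + 80*p^3/9 + 100*p^2/27 - 64*p/9 - 64/27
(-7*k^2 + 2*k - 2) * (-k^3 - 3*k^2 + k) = 7*k^5 + 19*k^4 - 11*k^3 + 8*k^2 - 2*k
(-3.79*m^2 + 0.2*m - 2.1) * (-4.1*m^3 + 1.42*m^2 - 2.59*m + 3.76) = 15.539*m^5 - 6.2018*m^4 + 18.7101*m^3 - 17.7504*m^2 + 6.191*m - 7.896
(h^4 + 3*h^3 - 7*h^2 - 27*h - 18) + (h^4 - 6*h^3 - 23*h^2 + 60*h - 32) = 2*h^4 - 3*h^3 - 30*h^2 + 33*h - 50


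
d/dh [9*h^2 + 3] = 18*h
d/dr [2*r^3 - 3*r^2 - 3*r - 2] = 6*r^2 - 6*r - 3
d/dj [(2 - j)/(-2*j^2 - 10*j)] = (-j^2 + 4*j + 10)/(2*j^2*(j^2 + 10*j + 25))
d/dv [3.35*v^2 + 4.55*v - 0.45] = 6.7*v + 4.55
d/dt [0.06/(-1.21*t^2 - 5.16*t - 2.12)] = (0.1452*t + 0.3096)/(1.21*t^2 + 5.16*t + 2.12)^2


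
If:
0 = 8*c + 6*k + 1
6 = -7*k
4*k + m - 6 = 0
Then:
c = 29/56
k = -6/7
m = 66/7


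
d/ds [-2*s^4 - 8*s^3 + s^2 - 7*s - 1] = -8*s^3 - 24*s^2 + 2*s - 7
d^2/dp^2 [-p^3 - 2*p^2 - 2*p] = -6*p - 4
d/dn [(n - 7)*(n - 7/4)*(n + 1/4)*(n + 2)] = 4*n^3 - 39*n^2/2 - 111*n/8 + 371/16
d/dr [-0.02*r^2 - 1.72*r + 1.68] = -0.04*r - 1.72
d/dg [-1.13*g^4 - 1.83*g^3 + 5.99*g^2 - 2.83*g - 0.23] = -4.52*g^3 - 5.49*g^2 + 11.98*g - 2.83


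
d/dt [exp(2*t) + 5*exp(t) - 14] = (2*exp(t) + 5)*exp(t)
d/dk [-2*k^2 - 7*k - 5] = -4*k - 7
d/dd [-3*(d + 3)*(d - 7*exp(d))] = 21*d*exp(d) - 6*d + 84*exp(d) - 9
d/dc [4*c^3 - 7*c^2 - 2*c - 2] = 12*c^2 - 14*c - 2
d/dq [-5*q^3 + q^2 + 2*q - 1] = -15*q^2 + 2*q + 2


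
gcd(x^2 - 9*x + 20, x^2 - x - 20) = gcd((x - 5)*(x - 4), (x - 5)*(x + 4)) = x - 5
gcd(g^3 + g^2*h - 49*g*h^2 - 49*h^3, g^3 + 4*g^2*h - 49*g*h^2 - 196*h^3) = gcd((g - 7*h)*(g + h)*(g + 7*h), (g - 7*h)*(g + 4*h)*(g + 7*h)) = g^2 - 49*h^2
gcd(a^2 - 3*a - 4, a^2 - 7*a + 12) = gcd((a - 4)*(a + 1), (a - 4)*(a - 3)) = a - 4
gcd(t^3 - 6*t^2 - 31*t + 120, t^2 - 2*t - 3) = t - 3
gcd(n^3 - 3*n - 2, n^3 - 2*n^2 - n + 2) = n^2 - n - 2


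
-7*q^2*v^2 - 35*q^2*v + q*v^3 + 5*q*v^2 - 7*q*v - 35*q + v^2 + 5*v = (-7*q + v)*(v + 5)*(q*v + 1)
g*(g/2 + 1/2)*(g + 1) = g^3/2 + g^2 + g/2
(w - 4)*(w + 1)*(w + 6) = w^3 + 3*w^2 - 22*w - 24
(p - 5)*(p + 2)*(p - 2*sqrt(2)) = p^3 - 3*p^2 - 2*sqrt(2)*p^2 - 10*p + 6*sqrt(2)*p + 20*sqrt(2)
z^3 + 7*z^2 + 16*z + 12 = (z + 2)^2*(z + 3)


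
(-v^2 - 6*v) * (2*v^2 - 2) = -2*v^4 - 12*v^3 + 2*v^2 + 12*v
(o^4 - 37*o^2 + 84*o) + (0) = o^4 - 37*o^2 + 84*o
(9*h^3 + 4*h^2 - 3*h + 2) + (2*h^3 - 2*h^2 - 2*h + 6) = 11*h^3 + 2*h^2 - 5*h + 8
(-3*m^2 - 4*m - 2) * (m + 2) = -3*m^3 - 10*m^2 - 10*m - 4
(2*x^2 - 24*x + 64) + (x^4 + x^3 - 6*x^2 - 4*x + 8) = x^4 + x^3 - 4*x^2 - 28*x + 72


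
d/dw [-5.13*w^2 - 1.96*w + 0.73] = -10.26*w - 1.96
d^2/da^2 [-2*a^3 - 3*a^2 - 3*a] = -12*a - 6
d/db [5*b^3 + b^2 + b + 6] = 15*b^2 + 2*b + 1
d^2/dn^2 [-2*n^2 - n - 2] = -4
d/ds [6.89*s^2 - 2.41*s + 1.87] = 13.78*s - 2.41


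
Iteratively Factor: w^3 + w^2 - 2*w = (w)*(w^2 + w - 2) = w*(w + 2)*(w - 1)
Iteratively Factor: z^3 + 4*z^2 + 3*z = (z + 3)*(z^2 + z) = (z + 1)*(z + 3)*(z)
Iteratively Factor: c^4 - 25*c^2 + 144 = (c + 4)*(c^3 - 4*c^2 - 9*c + 36) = (c - 4)*(c + 4)*(c^2 - 9) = (c - 4)*(c - 3)*(c + 4)*(c + 3)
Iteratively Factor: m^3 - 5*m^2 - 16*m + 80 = (m - 5)*(m^2 - 16) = (m - 5)*(m - 4)*(m + 4)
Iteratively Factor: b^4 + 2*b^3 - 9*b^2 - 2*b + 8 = (b - 1)*(b^3 + 3*b^2 - 6*b - 8) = (b - 2)*(b - 1)*(b^2 + 5*b + 4) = (b - 2)*(b - 1)*(b + 4)*(b + 1)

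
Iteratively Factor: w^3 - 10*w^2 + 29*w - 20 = (w - 1)*(w^2 - 9*w + 20) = (w - 5)*(w - 1)*(w - 4)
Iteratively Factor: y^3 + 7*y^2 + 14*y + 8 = (y + 2)*(y^2 + 5*y + 4) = (y + 2)*(y + 4)*(y + 1)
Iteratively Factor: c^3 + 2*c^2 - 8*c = (c - 2)*(c^2 + 4*c) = c*(c - 2)*(c + 4)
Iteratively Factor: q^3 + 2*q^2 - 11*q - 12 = (q + 4)*(q^2 - 2*q - 3) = (q + 1)*(q + 4)*(q - 3)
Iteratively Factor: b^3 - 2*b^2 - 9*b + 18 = (b + 3)*(b^2 - 5*b + 6) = (b - 2)*(b + 3)*(b - 3)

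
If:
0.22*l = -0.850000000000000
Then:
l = -3.86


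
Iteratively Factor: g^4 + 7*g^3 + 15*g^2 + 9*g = (g)*(g^3 + 7*g^2 + 15*g + 9) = g*(g + 3)*(g^2 + 4*g + 3) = g*(g + 3)^2*(g + 1)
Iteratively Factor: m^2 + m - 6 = (m + 3)*(m - 2)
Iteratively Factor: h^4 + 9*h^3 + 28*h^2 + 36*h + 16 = (h + 2)*(h^3 + 7*h^2 + 14*h + 8) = (h + 2)*(h + 4)*(h^2 + 3*h + 2) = (h + 2)^2*(h + 4)*(h + 1)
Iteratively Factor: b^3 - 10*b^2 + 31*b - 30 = (b - 3)*(b^2 - 7*b + 10) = (b - 5)*(b - 3)*(b - 2)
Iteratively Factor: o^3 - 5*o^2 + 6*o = (o)*(o^2 - 5*o + 6) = o*(o - 3)*(o - 2)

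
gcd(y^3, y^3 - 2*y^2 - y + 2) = 1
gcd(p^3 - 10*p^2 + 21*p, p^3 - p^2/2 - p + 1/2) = 1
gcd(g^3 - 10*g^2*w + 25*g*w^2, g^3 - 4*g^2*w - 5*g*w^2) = -g^2 + 5*g*w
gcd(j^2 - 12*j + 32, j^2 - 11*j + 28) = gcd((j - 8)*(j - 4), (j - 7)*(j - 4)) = j - 4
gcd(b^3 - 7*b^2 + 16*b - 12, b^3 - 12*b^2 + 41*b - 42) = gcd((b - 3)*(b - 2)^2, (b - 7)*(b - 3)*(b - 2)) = b^2 - 5*b + 6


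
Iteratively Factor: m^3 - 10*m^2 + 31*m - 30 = (m - 5)*(m^2 - 5*m + 6) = (m - 5)*(m - 2)*(m - 3)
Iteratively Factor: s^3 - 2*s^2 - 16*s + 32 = (s + 4)*(s^2 - 6*s + 8) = (s - 4)*(s + 4)*(s - 2)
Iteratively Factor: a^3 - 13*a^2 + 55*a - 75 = (a - 3)*(a^2 - 10*a + 25) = (a - 5)*(a - 3)*(a - 5)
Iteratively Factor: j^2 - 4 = (j + 2)*(j - 2)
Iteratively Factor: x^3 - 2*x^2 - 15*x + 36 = (x + 4)*(x^2 - 6*x + 9) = (x - 3)*(x + 4)*(x - 3)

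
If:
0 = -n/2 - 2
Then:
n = -4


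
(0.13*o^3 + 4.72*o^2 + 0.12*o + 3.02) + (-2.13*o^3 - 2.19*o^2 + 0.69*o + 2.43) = -2.0*o^3 + 2.53*o^2 + 0.81*o + 5.45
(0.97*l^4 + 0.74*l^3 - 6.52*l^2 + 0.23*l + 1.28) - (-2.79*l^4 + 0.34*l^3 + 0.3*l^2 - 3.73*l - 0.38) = 3.76*l^4 + 0.4*l^3 - 6.82*l^2 + 3.96*l + 1.66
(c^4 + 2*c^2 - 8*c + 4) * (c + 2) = c^5 + 2*c^4 + 2*c^3 - 4*c^2 - 12*c + 8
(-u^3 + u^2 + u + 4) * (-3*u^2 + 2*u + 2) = 3*u^5 - 5*u^4 - 3*u^3 - 8*u^2 + 10*u + 8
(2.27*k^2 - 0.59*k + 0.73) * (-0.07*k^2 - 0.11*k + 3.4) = -0.1589*k^4 - 0.2084*k^3 + 7.7318*k^2 - 2.0863*k + 2.482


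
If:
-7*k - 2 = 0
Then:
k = -2/7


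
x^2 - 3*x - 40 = (x - 8)*(x + 5)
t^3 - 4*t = t*(t - 2)*(t + 2)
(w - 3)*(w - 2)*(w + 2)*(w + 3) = w^4 - 13*w^2 + 36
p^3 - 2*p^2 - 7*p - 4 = (p - 4)*(p + 1)^2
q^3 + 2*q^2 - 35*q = q*(q - 5)*(q + 7)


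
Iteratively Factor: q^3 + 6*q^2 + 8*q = (q)*(q^2 + 6*q + 8) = q*(q + 2)*(q + 4)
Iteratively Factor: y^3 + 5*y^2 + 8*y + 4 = (y + 2)*(y^2 + 3*y + 2) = (y + 2)^2*(y + 1)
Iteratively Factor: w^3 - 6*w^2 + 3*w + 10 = (w + 1)*(w^2 - 7*w + 10) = (w - 5)*(w + 1)*(w - 2)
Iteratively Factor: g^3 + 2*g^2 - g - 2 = (g + 2)*(g^2 - 1) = (g - 1)*(g + 2)*(g + 1)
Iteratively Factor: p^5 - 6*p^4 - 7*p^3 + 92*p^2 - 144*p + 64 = (p + 4)*(p^4 - 10*p^3 + 33*p^2 - 40*p + 16) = (p - 1)*(p + 4)*(p^3 - 9*p^2 + 24*p - 16) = (p - 4)*(p - 1)*(p + 4)*(p^2 - 5*p + 4) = (p - 4)*(p - 1)^2*(p + 4)*(p - 4)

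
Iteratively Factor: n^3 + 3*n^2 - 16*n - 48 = (n + 3)*(n^2 - 16) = (n - 4)*(n + 3)*(n + 4)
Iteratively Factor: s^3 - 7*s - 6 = (s - 3)*(s^2 + 3*s + 2) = (s - 3)*(s + 2)*(s + 1)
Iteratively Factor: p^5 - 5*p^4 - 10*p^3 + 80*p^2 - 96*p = (p + 4)*(p^4 - 9*p^3 + 26*p^2 - 24*p) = p*(p + 4)*(p^3 - 9*p^2 + 26*p - 24) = p*(p - 2)*(p + 4)*(p^2 - 7*p + 12) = p*(p - 4)*(p - 2)*(p + 4)*(p - 3)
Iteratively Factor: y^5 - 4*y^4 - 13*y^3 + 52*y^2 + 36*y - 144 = (y + 3)*(y^4 - 7*y^3 + 8*y^2 + 28*y - 48) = (y - 3)*(y + 3)*(y^3 - 4*y^2 - 4*y + 16) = (y - 3)*(y + 2)*(y + 3)*(y^2 - 6*y + 8) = (y - 4)*(y - 3)*(y + 2)*(y + 3)*(y - 2)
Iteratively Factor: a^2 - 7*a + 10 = (a - 2)*(a - 5)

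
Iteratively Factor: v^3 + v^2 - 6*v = (v - 2)*(v^2 + 3*v) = (v - 2)*(v + 3)*(v)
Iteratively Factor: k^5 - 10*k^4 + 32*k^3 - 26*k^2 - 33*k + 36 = (k - 3)*(k^4 - 7*k^3 + 11*k^2 + 7*k - 12) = (k - 3)*(k + 1)*(k^3 - 8*k^2 + 19*k - 12) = (k - 4)*(k - 3)*(k + 1)*(k^2 - 4*k + 3) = (k - 4)*(k - 3)*(k - 1)*(k + 1)*(k - 3)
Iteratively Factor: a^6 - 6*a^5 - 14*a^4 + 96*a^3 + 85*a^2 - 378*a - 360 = (a - 3)*(a^5 - 3*a^4 - 23*a^3 + 27*a^2 + 166*a + 120) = (a - 4)*(a - 3)*(a^4 + a^3 - 19*a^2 - 49*a - 30) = (a - 4)*(a - 3)*(a + 2)*(a^3 - a^2 - 17*a - 15) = (a - 4)*(a - 3)*(a + 2)*(a + 3)*(a^2 - 4*a - 5) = (a - 5)*(a - 4)*(a - 3)*(a + 2)*(a + 3)*(a + 1)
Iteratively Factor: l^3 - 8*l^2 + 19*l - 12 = (l - 3)*(l^2 - 5*l + 4) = (l - 4)*(l - 3)*(l - 1)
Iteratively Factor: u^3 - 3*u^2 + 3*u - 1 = (u - 1)*(u^2 - 2*u + 1) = (u - 1)^2*(u - 1)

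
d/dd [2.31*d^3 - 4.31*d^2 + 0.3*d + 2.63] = 6.93*d^2 - 8.62*d + 0.3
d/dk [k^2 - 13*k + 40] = 2*k - 13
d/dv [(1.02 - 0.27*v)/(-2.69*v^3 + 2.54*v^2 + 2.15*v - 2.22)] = (-1.4526*v^3 + 8.9172*v^2 - 5.1816*v - 1.5936)/(7.2361*v^6 - 13.6652*v^5 - 5.1154*v^4 + 22.8656*v^3 - 6.6551*v^2 - 9.546*v + 4.9284)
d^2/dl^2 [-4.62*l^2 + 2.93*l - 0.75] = -9.24000000000000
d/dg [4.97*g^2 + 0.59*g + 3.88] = 9.94*g + 0.59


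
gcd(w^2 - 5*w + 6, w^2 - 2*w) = w - 2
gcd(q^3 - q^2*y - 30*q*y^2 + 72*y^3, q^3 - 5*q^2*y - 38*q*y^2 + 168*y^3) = -q^2 - 2*q*y + 24*y^2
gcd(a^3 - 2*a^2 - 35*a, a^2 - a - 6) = 1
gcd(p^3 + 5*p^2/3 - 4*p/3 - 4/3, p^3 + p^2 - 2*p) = p^2 + p - 2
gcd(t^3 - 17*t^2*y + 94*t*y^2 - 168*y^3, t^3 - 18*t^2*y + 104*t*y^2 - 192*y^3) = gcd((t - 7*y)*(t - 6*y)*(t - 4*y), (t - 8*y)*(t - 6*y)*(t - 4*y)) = t^2 - 10*t*y + 24*y^2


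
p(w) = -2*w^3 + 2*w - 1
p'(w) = 2 - 6*w^2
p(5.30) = -288.15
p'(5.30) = -166.54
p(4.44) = -167.18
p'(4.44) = -116.28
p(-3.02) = 48.05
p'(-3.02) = -52.72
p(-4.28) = 147.25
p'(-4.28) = -107.91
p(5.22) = -275.03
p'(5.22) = -161.49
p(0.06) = -0.88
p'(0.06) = 1.98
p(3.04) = -51.11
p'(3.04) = -53.45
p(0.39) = -0.34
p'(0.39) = 1.09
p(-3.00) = 47.00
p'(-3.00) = -52.00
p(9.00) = -1441.00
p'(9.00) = -484.00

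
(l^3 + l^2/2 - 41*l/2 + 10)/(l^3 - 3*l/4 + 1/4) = 2*(l^2 + l - 20)/(2*l^2 + l - 1)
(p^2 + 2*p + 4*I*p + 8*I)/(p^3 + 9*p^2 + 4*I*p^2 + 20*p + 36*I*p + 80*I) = (p + 2)/(p^2 + 9*p + 20)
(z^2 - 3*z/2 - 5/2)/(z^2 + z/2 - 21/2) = (2*z^2 - 3*z - 5)/(2*z^2 + z - 21)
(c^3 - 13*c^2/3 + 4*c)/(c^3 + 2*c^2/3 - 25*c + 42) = c*(3*c - 4)/(3*c^2 + 11*c - 42)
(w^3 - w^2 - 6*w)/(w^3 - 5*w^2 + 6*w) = (w + 2)/(w - 2)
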